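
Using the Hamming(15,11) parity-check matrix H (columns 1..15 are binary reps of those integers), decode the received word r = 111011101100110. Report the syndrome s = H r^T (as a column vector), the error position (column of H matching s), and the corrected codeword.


s = (0, 1, 0, 0)^T, error position = 4, corrected codeword c = 111111101100110

Compute s = H r^T mod 2 one row at a time:
  s_1 = 0 + 1 + 1 + 0 + 0 + 1 + 1 + 0 = 4 ≡ 0 (mod 2).
  s_2 = 0 + 1 + 1 + 1 + 0 + 1 + 1 + 0 = 5 ≡ 1 (mod 2).
  s_3 = 1 + 1 + 1 + 1 + 1 + 0 + 1 + 0 = 6 ≡ 0 (mod 2).
  s_4 = 1 + 1 + 1 + 1 + 1 + 0 + 1 + 0 = 6 ≡ 0 (mod 2).
s = (0, 1, 0, 0)^T — this equals column 4 of H (binary 0100), so error is at position 4.
Correct: flip bit 4 of r = 111011101100110 to get c = 111111101100110.


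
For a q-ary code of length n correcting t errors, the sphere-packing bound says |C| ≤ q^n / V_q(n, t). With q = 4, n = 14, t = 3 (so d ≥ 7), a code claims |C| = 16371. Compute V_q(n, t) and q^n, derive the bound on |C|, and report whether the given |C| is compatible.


V_q(n, t) = 10690, q^n = 268435456, Hamming bound = 25110, |C| = 16371 ≤ bound (satisfied).

Step 1: Compute V_q(n, t) = Σ_{j=0}^3 C(n, j) (q−1)^j.
  j = 0: C(14,0)·(3)^0 = 1·1 = 1.
  j = 1: C(14,1)·(3)^1 = 14·3 = 42.
  j = 2: C(14,2)·(3)^2 = 91·9 = 819.
  j = 3: C(14,3)·(3)^3 = 364·27 = 9828.
  V_q(n, t) = 1 + 42 + 819 + 9828 = 10690.
Step 2: q^n = 4^14 = 268435456.
Step 3: Hamming bound ⌊q^n / V_q(n,t)⌋ = ⌊268435456/10690⌋ = 25110.
Step 4: Compare |C| = 16371 to 25110: satisfied.
The claimed |C| lies below the Hamming bound.


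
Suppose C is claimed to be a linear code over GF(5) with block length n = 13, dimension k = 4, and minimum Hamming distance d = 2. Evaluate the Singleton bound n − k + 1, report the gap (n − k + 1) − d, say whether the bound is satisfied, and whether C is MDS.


Singleton RHS = n − k + 1 = 10, slack = 8, bound satisfied, not MDS.

Singleton bound: d ≤ n − k + 1.
Here n = 13, k = 4, so n − k + 1 = 10.
Given d = 2, check d ≤ 10: YES.
Slack = (n − k + 1) − d = 8.
The code is NOT MDS (slack = 8 > 0).
Description: the claimed parameters are [13, 4, 2]_5; such a code would be non-MDS.


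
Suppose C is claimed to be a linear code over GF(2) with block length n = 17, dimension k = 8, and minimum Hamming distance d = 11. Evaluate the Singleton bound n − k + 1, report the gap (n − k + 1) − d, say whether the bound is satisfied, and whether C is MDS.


Singleton RHS = n − k + 1 = 10, slack = -1, bound violated (no such code; not MDS).

Singleton bound: d ≤ n − k + 1.
Here n = 17, k = 8, so n − k + 1 = 10.
Given d = 11, check d ≤ 10: NO.
Slack = (n − k + 1) − d = -1.
The slack is negative: d = 11 exceeds n − k + 1 = 10 by 1, so the Singleton bound is violated and no linear [17, 8, 11]_2 code can exist. In particular it is not MDS (MDS requires d = n − k + 1 exactly).
Description: the claimed parameters are [17, 8, 11]_2; such a code would be impossible (violates the Singleton bound).


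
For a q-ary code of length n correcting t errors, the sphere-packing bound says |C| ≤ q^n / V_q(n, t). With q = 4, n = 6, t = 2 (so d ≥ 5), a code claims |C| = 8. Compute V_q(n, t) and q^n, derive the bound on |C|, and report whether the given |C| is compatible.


V_q(n, t) = 154, q^n = 4096, Hamming bound = 26, |C| = 8 ≤ bound (satisfied).

Step 1: Compute V_q(n, t) = Σ_{j=0}^2 C(n, j) (q−1)^j.
  j = 0: C(6,0)·(3)^0 = 1·1 = 1.
  j = 1: C(6,1)·(3)^1 = 6·3 = 18.
  j = 2: C(6,2)·(3)^2 = 15·9 = 135.
  V_q(n, t) = 1 + 18 + 135 = 154.
Step 2: q^n = 4^6 = 4096.
Step 3: Hamming bound ⌊q^n / V_q(n,t)⌋ = ⌊4096/154⌋ = 26.
Step 4: Compare |C| = 8 to 26: satisfied.
The claimed |C| lies below the Hamming bound.


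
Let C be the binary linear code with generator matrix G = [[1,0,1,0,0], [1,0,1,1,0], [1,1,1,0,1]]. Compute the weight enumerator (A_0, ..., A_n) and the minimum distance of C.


Weight distribution: A_0 = 1, A_1 = 1, A_2 = 2, A_3 = 2, A_4 = 1, A_5 = 1. Minimum distance d = 1.

Enumerate all 2^3 = 8 messages m ∈ F_2^3.
For each, compute codeword c = mG in F_2^5, then tally its weight.
  m = 000 → c = 00000, weight = 0.
  m = 100 → c = 10100, weight = 2.
  m = 010 → c = 10110, weight = 3.
  m = 110 → c = 00010, weight = 1.
  m = 001 → c = 11101, weight = 4.
  m = 101 → c = 01001, weight = 2.
  m = 011 → c = 01011, weight = 3.
  m = 111 → c = 11111, weight = 5.
Tally weights:
  weight 0: 1 codewords.
  weight 1: 1 codewords.
  weight 2: 2 codewords.
  weight 3: 2 codewords.
  weight 4: 1 codewords.
  weight 5: 1 codewords.
Minimum distance d = smallest w > 0 with A_w > 0 = 1.
Sanity: Σ A_w = 8 = 2^3 = 8 ✓.


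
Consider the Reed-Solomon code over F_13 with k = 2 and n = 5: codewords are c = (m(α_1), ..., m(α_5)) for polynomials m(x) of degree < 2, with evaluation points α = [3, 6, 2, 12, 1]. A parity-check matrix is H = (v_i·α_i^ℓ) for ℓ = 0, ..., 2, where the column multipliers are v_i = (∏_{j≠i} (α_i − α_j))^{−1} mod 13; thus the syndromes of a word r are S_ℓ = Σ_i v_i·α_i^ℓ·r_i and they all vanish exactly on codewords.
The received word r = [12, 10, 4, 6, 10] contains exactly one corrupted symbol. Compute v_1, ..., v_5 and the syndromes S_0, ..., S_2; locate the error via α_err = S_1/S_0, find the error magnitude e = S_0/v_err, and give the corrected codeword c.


S = (11, 11, 11), error at position 5, error magnitude e = 1, c = [12, 10, 4, 6, 9].

Step 1: column multipliers v_i = (∏_{j≠i}(α_i − α_j))^{−1} mod 13.
  i = 1 (α = 3): (3−6)(3−2)(3−12)(3−1) = (−3)·1·(−9)·2 = 54 ≡ 2, so v_1 = 2^{−1} = 7 (mod 13).
  i = 2 (α = 6): (6−3)(6−2)(6−12)(6−1) = 3·4·(−6)·5 = −360 ≡ 4, so v_2 = 4^{−1} = 10 (mod 13).
  i = 3 (α = 2): (2−3)(2−6)(2−12)(2−1) = (−1)·(−4)·(−10)·1 = −40 ≡ 12, so v_3 = 12^{−1} = 12 (mod 13).
  i = 4 (α = 12): (12−3)(12−6)(12−2)(12−1) = 9·6·10·11 = 5940 ≡ 12, so v_4 = 12^{−1} = 12 (mod 13).
  i = 5 (α = 1): (1−3)(1−6)(1−2)(1−12) = (−2)·(−5)·(−1)·(−11) = 110 ≡ 6, so v_5 = 6^{−1} = 11 (mod 13).
  v = [7, 10, 12, 12, 11].
Step 2: syndromes of r = [12, 10, 4, 6, 10] (all sums mod 13).
  S_0 = Σ v_i r_i = 7·12 + 10·10 + 12·4 + 12·6 + 11·10 = 414 ≡ 11.
  S_1 = Σ v_i α_i r_i = 7·3·12 + 10·6·10 + 12·2·4 + 12·12·6 + 11·1·10 = 1922 ≡ 11.
  α_i^2 mod 13 = [9, 10, 4, 1, 1].
  S_2 = Σ v_i α_i^2 r_i = 7·9·12 + 10·10·10 + 12·4·4 + 12·1·6 + 11·1·10 = 2130 ≡ 11.
  S = (11, 11, 11) ≠ 0, so r is not a codeword (an error is present).
Step 3: locate the error. For a single error e at position i, S_ℓ = v_i·e·α_i^ℓ, so α_err = S_1/S_0.
  S_0^{−1} = 11^{−1} = 6 (mod 13), so α_err = 11·6 = 66 ≡ 1 = α_5. Error position i = 5.
  Consistency check: S_2/S_1 = 11·6 = 66 ≡ 1 = α_err ✓ (single-error assumption holds).
Step 4: error magnitude e = S_0/v_5 = S_0·∏_{j≠5}(α_5 − α_j) = 11·6 = 66 ≡ 1 (mod 13).
Step 5: correct position 5: c_5 = r_5 − e = 10 − 1 ≡ 9 (mod 13). Hence c = [12, 10, 4, 6, 9].
  Check: interpolating c through the α_i gives m(x) = 1 + 8·x (degree < 2) with m(α_i) = c_i for every i, so c is indeed a codeword.


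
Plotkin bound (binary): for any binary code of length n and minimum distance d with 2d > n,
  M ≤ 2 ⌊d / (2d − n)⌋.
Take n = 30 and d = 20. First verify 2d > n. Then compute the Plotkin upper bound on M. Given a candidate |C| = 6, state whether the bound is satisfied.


Plotkin bound M ≤ 4; given |C| = 6 > bound (violated).

Check applicability: 2d = 40, n = 30.
2d − n = 10 > 0, so Plotkin applies.
Compute d/(2d−n) = 20/10 ≈ 2.0000.
⌊d/(2d−n)⌋ = 2.
Plotkin bound: M ≤ 2·2 = 4.
Given |C| = 6, check: VIOLATED.
This |C| is above the Plotkin bound, so no binary code with n = 30, d = 20 and 6 codewords exists.


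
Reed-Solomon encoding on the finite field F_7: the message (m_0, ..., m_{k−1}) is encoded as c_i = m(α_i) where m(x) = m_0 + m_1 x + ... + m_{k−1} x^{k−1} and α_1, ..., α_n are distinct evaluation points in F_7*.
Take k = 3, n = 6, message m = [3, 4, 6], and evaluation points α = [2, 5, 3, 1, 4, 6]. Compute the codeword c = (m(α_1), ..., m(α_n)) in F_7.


c = [0, 5, 6, 6, 3, 5]

Message polynomial: m(x) = 3 + 4·x + 6·x^2 (mod 7).
For each evaluation point α_i, compute m(α_i) mod 7:
  α_1 = 2: Horner steps 6 → 2 → 0, so m(2) = 0.
  α_2 = 5: Horner steps 6 → 6 → 5, so m(5) = 5.
  α_3 = 3: Horner steps 6 → 1 → 6, so m(3) = 6.
  α_4 = 1: Horner steps 6 → 3 → 6, so m(1) = 6.
  α_5 = 4: Horner steps 6 → 0 → 3, so m(4) = 3.
  α_6 = 6: Horner steps 6 → 5 → 5, so m(6) = 5.
Codeword c = [0, 5, 6, 6, 3, 5] ∈ F_7^6.


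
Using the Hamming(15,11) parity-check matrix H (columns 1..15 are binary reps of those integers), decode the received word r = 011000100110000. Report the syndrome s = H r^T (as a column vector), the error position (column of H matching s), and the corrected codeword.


s = (0, 1, 1, 1)^T, error position = 7, corrected codeword c = 011000000110000

Compute s = H r^T mod 2 one row at a time:
  s_1 = 0 + 0 + 1 + 1 + 0 + 0 + 0 + 0 = 2 ≡ 0 (mod 2).
  s_2 = 0 + 0 + 0 + 1 + 0 + 0 + 0 + 0 = 1 ≡ 1 (mod 2).
  s_3 = 1 + 1 + 0 + 1 + 1 + 1 + 0 + 0 = 5 ≡ 1 (mod 2).
  s_4 = 0 + 1 + 0 + 1 + 0 + 1 + 0 + 0 = 3 ≡ 1 (mod 2).
s = (0, 1, 1, 1)^T — this equals column 7 of H (binary 0111), so error is at position 7.
Correct: flip bit 7 of r = 011000100110000 to get c = 011000000110000.


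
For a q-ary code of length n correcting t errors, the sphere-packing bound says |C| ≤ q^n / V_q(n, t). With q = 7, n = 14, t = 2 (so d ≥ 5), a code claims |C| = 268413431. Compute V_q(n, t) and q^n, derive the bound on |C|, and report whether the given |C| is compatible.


V_q(n, t) = 3361, q^n = 678223072849, Hamming bound = 201792047, |C| = 268413431 > bound (violated).

Step 1: Compute V_q(n, t) = Σ_{j=0}^2 C(n, j) (q−1)^j.
  j = 0: C(14,0)·(6)^0 = 1·1 = 1.
  j = 1: C(14,1)·(6)^1 = 14·6 = 84.
  j = 2: C(14,2)·(6)^2 = 91·36 = 3276.
  V_q(n, t) = 1 + 84 + 3276 = 3361.
Step 2: q^n = 7^14 = 678223072849.
Step 3: Hamming bound ⌊q^n / V_q(n,t)⌋ = ⌊678223072849/3361⌋ = 201792047.
Step 4: Compare |C| = 268413431 to 201792047: violated.
The claimed |C| lies above the Hamming bound, so no 7-ary code of length 14 with d ≥ 5 can have 268413431 codewords.


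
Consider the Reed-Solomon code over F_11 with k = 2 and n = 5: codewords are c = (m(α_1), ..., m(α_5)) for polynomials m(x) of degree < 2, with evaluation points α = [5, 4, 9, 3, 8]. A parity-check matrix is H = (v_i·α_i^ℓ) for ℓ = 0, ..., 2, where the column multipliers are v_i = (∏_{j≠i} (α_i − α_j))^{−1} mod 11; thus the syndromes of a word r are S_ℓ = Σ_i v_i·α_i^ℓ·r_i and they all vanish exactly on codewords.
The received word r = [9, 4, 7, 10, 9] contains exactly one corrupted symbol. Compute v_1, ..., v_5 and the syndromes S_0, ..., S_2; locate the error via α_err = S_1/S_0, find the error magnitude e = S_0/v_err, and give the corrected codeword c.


S = (3, 2, 5), error at position 5, error magnitude e = 7, c = [9, 4, 7, 10, 2].

Step 1: column multipliers v_i = (∏_{j≠i}(α_i − α_j))^{−1} mod 11.
  i = 1 (α = 5): (5−4)(5−9)(5−3)(5−8) = 1·(−4)·2·(−3) = 24 ≡ 2, so v_1 = 2^{−1} = 6 (mod 11).
  i = 2 (α = 4): (4−5)(4−9)(4−3)(4−8) = (−1)·(−5)·1·(−4) = −20 ≡ 2, so v_2 = 2^{−1} = 6 (mod 11).
  i = 3 (α = 9): (9−5)(9−4)(9−3)(9−8) = 4·5·6·1 = 120 ≡ 10, so v_3 = 10^{−1} = 10 (mod 11).
  i = 4 (α = 3): (3−5)(3−4)(3−9)(3−8) = (−2)·(−1)·(−6)·(−5) = 60 ≡ 5, so v_4 = 5^{−1} = 9 (mod 11).
  i = 5 (α = 8): (8−5)(8−4)(8−9)(8−3) = 3·4·(−1)·5 = −60 ≡ 6, so v_5 = 6^{−1} = 2 (mod 11).
  v = [6, 6, 10, 9, 2].
Step 2: syndromes of r = [9, 4, 7, 10, 9] (all sums mod 11).
  S_0 = Σ v_i r_i = 6·9 + 6·4 + 10·7 + 9·10 + 2·9 = 256 ≡ 3.
  S_1 = Σ v_i α_i r_i = 6·5·9 + 6·4·4 + 10·9·7 + 9·3·10 + 2·8·9 = 1410 ≡ 2.
  α_i^2 mod 11 = [3, 5, 4, 9, 9].
  S_2 = Σ v_i α_i^2 r_i = 6·3·9 + 6·5·4 + 10·4·7 + 9·9·10 + 2·9·9 = 1534 ≡ 5.
  S = (3, 2, 5) ≠ 0, so r is not a codeword (an error is present).
Step 3: locate the error. For a single error e at position i, S_ℓ = v_i·e·α_i^ℓ, so α_err = S_1/S_0.
  S_0^{−1} = 3^{−1} = 4 (mod 11), so α_err = 2·4 = 8 ≡ 8 = α_5. Error position i = 5.
  Consistency check: S_2/S_1 = 5·6 = 30 ≡ 8 = α_err ✓ (single-error assumption holds).
Step 4: error magnitude e = S_0/v_5 = S_0·∏_{j≠5}(α_5 − α_j) = 3·6 = 18 ≡ 7 (mod 11).
Step 5: correct position 5: c_5 = r_5 − e = 9 − 7 ≡ 2 (mod 11). Hence c = [9, 4, 7, 10, 2].
  Check: interpolating c through the α_i gives m(x) = 6 + 5·x (degree < 2) with m(α_i) = c_i for every i, so c is indeed a codeword.


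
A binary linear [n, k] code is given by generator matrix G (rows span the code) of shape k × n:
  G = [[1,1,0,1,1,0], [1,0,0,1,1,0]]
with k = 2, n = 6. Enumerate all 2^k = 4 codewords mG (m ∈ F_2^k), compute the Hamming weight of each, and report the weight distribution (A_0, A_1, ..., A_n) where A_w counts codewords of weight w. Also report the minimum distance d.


Weight distribution: A_0 = 1, A_1 = 1, A_3 = 1, A_4 = 1. Minimum distance d = 1.

Enumerate all 2^2 = 4 messages m ∈ F_2^2.
For each, compute codeword c = mG in F_2^6, then tally its weight.
  m = 00 → c = 000000, weight = 0.
  m = 10 → c = 110110, weight = 4.
  m = 01 → c = 100110, weight = 3.
  m = 11 → c = 010000, weight = 1.
Tally weights:
  weight 0: 1 codewords.
  weight 1: 1 codewords.
  weight 3: 1 codewords.
  weight 4: 1 codewords.
Minimum distance d = smallest w > 0 with A_w > 0 = 1.
Sanity: Σ A_w = 4 = 2^2 = 4 ✓.


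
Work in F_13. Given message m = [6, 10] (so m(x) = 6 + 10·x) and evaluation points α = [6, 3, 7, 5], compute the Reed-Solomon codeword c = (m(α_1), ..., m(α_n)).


c = [1, 10, 11, 4]

Message polynomial: m(x) = 6 + 10·x (mod 13).
For each evaluation point α_i, compute m(α_i) mod 13:
  α_1 = 6: Horner steps 10 → 1, so m(6) = 1.
  α_2 = 3: Horner steps 10 → 10, so m(3) = 10.
  α_3 = 7: Horner steps 10 → 11, so m(7) = 11.
  α_4 = 5: Horner steps 10 → 4, so m(5) = 4.
Codeword c = [1, 10, 11, 4] ∈ F_13^4.


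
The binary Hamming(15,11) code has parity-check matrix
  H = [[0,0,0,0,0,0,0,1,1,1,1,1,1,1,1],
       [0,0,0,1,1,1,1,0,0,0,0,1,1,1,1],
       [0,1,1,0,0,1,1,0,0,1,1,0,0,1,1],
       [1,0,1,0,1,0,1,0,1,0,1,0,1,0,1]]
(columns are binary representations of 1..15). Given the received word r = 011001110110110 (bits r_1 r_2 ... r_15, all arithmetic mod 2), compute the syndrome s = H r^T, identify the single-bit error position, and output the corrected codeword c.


s = (1, 0, 1, 0)^T, error position = 10, corrected codeword c = 011001110010110

Compute s = H r^T mod 2 one row at a time:
  s_1 = 1 + 0 + 1 + 1 + 0 + 1 + 1 + 0 = 5 ≡ 1 (mod 2).
  s_2 = 0 + 0 + 1 + 1 + 0 + 1 + 1 + 0 = 4 ≡ 0 (mod 2).
  s_3 = 1 + 1 + 1 + 1 + 1 + 1 + 1 + 0 = 7 ≡ 1 (mod 2).
  s_4 = 0 + 1 + 0 + 1 + 0 + 1 + 1 + 0 = 4 ≡ 0 (mod 2).
s = (1, 0, 1, 0)^T — this equals column 10 of H (binary 1010), so error is at position 10.
Correct: flip bit 10 of r = 011001110110110 to get c = 011001110010110.


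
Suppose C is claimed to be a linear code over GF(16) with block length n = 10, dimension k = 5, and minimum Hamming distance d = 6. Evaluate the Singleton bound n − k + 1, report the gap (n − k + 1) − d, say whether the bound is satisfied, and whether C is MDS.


Singleton RHS = n − k + 1 = 6, slack = 0, bound satisfied, MDS.

Singleton bound: d ≤ n − k + 1.
Here n = 10, k = 5, so n − k + 1 = 6.
Given d = 6, check d ≤ 6: YES.
Slack = (n − k + 1) − d = 0.
The code is MDS (slack = 0).
Description: the claimed parameters are [10, 5, 6]_16; such a code would be MDS (meets Singleton bound).


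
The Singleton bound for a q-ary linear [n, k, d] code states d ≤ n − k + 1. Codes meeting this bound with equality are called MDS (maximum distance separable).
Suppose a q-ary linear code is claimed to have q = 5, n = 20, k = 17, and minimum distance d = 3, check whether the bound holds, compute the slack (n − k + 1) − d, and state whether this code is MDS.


Singleton RHS = n − k + 1 = 4, slack = 1, bound satisfied, not MDS.

Singleton bound: d ≤ n − k + 1.
Here n = 20, k = 17, so n − k + 1 = 4.
Given d = 3, check d ≤ 4: YES.
Slack = (n − k + 1) − d = 1.
The code is NOT MDS (slack = 1 > 0).
Description: the claimed parameters are [20, 17, 3]_5; such a code would be non-MDS.


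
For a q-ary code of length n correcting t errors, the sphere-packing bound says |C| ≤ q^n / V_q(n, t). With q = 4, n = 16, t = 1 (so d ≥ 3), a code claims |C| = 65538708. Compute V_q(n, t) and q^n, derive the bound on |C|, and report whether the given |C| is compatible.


V_q(n, t) = 49, q^n = 4294967296, Hamming bound = 87652393, |C| = 65538708 ≤ bound (satisfied).

Step 1: Compute V_q(n, t) = Σ_{j=0}^1 C(n, j) (q−1)^j.
  j = 0: C(16,0)·(3)^0 = 1·1 = 1.
  j = 1: C(16,1)·(3)^1 = 16·3 = 48.
  V_q(n, t) = 1 + 48 = 49.
Step 2: q^n = 4^16 = 4294967296.
Step 3: Hamming bound ⌊q^n / V_q(n,t)⌋ = ⌊4294967296/49⌋ = 87652393.
Step 4: Compare |C| = 65538708 to 87652393: satisfied.
The claimed |C| lies below the Hamming bound.


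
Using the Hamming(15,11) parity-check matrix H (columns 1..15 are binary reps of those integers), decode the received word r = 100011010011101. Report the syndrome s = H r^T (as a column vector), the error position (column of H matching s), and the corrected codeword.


s = (1, 1, 1, 1)^T, error position = 15, corrected codeword c = 100011010011100

Compute s = H r^T mod 2 one row at a time:
  s_1 = 1 + 0 + 0 + 1 + 1 + 1 + 0 + 1 = 5 ≡ 1 (mod 2).
  s_2 = 0 + 1 + 1 + 0 + 1 + 1 + 0 + 1 = 5 ≡ 1 (mod 2).
  s_3 = 0 + 0 + 1 + 0 + 0 + 1 + 0 + 1 = 3 ≡ 1 (mod 2).
  s_4 = 1 + 0 + 1 + 0 + 0 + 1 + 1 + 1 = 5 ≡ 1 (mod 2).
s = (1, 1, 1, 1)^T — this equals column 15 of H (binary 1111), so error is at position 15.
Correct: flip bit 15 of r = 100011010011101 to get c = 100011010011100.


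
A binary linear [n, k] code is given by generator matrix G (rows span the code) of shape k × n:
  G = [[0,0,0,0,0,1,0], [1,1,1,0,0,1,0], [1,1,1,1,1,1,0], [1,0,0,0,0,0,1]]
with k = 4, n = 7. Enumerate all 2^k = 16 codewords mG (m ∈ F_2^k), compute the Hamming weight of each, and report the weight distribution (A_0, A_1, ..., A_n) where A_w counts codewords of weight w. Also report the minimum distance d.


Weight distribution: A_0 = 1, A_1 = 1, A_2 = 2, A_3 = 4, A_4 = 3, A_5 = 3, A_6 = 2. Minimum distance d = 1.

Enumerate all 2^4 = 16 messages m ∈ F_2^4.
For each, compute codeword c = mG in F_2^7, then tally its weight.
  m = 0000 → c = 0000000, weight = 0.
  m = 1000 → c = 0000010, weight = 1.
  m = 0100 → c = 1110010, weight = 4.
  m = 1100 → c = 1110000, weight = 3.
  m = 0010 → c = 1111110, weight = 6.
  m = 1010 → c = 1111100, weight = 5.
  m = 0110 → c = 0001100, weight = 2.
  m = 1110 → c = 0001110, weight = 3.
  m = 0001 → c = 1000001, weight = 2.
  m = 1001 → c = 1000011, weight = 3.
  m = 0101 → c = 0110011, weight = 4.
  m = 1101 → c = 0110001, weight = 3.
  m = 0011 → c = 0111111, weight = 6.
  m = 1011 → c = 0111101, weight = 5.
  m = 0111 → c = 1001101, weight = 4.
  m = 1111 → c = 1001111, weight = 5.
Tally weights:
  weight 0: 1 codewords.
  weight 1: 1 codewords.
  weight 2: 2 codewords.
  weight 3: 4 codewords.
  weight 4: 3 codewords.
  weight 5: 3 codewords.
  weight 6: 2 codewords.
Minimum distance d = smallest w > 0 with A_w > 0 = 1.
Sanity: Σ A_w = 16 = 2^4 = 16 ✓.


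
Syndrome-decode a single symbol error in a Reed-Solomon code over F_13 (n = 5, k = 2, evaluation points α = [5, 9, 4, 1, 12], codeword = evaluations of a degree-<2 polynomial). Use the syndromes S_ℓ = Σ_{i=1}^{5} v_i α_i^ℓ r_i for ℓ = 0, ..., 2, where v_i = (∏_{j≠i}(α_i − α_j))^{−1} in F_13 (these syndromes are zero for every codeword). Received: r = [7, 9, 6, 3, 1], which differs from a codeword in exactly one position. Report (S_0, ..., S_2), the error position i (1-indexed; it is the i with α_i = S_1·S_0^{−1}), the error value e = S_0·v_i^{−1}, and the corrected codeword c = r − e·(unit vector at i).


S = (11, 8, 7), error at position 2, error magnitude e = 11, c = [7, 11, 6, 3, 1].

Step 1: column multipliers v_i = (∏_{j≠i}(α_i − α_j))^{−1} mod 13.
  i = 1 (α = 5): (5−9)(5−4)(5−1)(5−12) = (−4)·1·4·(−7) = 112 ≡ 8, so v_1 = 8^{−1} = 5 (mod 13).
  i = 2 (α = 9): (9−5)(9−4)(9−1)(9−12) = 4·5·8·(−3) = −480 ≡ 1, so v_2 = 1^{−1} = 1 (mod 13).
  i = 3 (α = 4): (4−5)(4−9)(4−1)(4−12) = (−1)·(−5)·3·(−8) = −120 ≡ 10, so v_3 = 10^{−1} = 4 (mod 13).
  i = 4 (α = 1): (1−5)(1−9)(1−4)(1−12) = (−4)·(−8)·(−3)·(−11) = 1056 ≡ 3, so v_4 = 3^{−1} = 9 (mod 13).
  i = 5 (α = 12): (12−5)(12−9)(12−4)(12−1) = 7·3·8·11 = 1848 ≡ 2, so v_5 = 2^{−1} = 7 (mod 13).
  v = [5, 1, 4, 9, 7].
Step 2: syndromes of r = [7, 9, 6, 3, 1] (all sums mod 13).
  S_0 = Σ v_i r_i = 5·7 + 1·9 + 4·6 + 9·3 + 7·1 = 102 ≡ 11.
  S_1 = Σ v_i α_i r_i = 5·5·7 + 1·9·9 + 4·4·6 + 9·1·3 + 7·12·1 = 463 ≡ 8.
  α_i^2 mod 13 = [12, 3, 3, 1, 1].
  S_2 = Σ v_i α_i^2 r_i = 5·12·7 + 1·3·9 + 4·3·6 + 9·1·3 + 7·1·1 = 553 ≡ 7.
  S = (11, 8, 7) ≠ 0, so r is not a codeword (an error is present).
Step 3: locate the error. For a single error e at position i, S_ℓ = v_i·e·α_i^ℓ, so α_err = S_1/S_0.
  S_0^{−1} = 11^{−1} = 6 (mod 13), so α_err = 8·6 = 48 ≡ 9 = α_2. Error position i = 2.
  Consistency check: S_2/S_1 = 7·5 = 35 ≡ 9 = α_err ✓ (single-error assumption holds).
Step 4: error magnitude e = S_0/v_2 = S_0·∏_{j≠2}(α_2 − α_j) = 11·1 = 11 ≡ 11 (mod 13).
Step 5: correct position 2: c_2 = r_2 − e = 9 − 11 ≡ 11 (mod 13). Hence c = [7, 11, 6, 3, 1].
  Check: interpolating c through the α_i gives m(x) = 2 + 1·x (degree < 2) with m(α_i) = c_i for every i, so c is indeed a codeword.


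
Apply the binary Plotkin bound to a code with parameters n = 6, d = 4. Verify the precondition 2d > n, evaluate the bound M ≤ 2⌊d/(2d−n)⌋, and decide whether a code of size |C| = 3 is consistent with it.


Plotkin bound M ≤ 4; given |C| = 3 ≤ bound (satisfied).

Check applicability: 2d = 8, n = 6.
2d − n = 2 > 0, so Plotkin applies.
Compute d/(2d−n) = 4/2 ≈ 2.0000.
⌊d/(2d−n)⌋ = 2.
Plotkin bound: M ≤ 2·2 = 4.
Given |C| = 3, check: satisfied.
This |C| is below the Plotkin bound.


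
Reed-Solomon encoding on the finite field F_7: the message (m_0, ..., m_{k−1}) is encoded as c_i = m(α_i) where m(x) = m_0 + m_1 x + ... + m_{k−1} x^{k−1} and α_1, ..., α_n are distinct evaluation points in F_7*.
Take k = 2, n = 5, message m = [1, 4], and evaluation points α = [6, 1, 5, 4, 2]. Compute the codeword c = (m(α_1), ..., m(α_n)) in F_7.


c = [4, 5, 0, 3, 2]

Message polynomial: m(x) = 1 + 4·x (mod 7).
For each evaluation point α_i, compute m(α_i) mod 7:
  α_1 = 6: Horner steps 4 → 4, so m(6) = 4.
  α_2 = 1: Horner steps 4 → 5, so m(1) = 5.
  α_3 = 5: Horner steps 4 → 0, so m(5) = 0.
  α_4 = 4: Horner steps 4 → 3, so m(4) = 3.
  α_5 = 2: Horner steps 4 → 2, so m(2) = 2.
Codeword c = [4, 5, 0, 3, 2] ∈ F_7^5.


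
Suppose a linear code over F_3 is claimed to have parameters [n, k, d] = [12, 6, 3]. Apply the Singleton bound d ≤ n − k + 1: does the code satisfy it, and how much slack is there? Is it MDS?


Singleton RHS = n − k + 1 = 7, slack = 4, bound satisfied, not MDS.

Singleton bound: d ≤ n − k + 1.
Here n = 12, k = 6, so n − k + 1 = 7.
Given d = 3, check d ≤ 7: YES.
Slack = (n − k + 1) − d = 4.
The code is NOT MDS (slack = 4 > 0).
Description: the claimed parameters are [12, 6, 3]_3; such a code would be non-MDS.


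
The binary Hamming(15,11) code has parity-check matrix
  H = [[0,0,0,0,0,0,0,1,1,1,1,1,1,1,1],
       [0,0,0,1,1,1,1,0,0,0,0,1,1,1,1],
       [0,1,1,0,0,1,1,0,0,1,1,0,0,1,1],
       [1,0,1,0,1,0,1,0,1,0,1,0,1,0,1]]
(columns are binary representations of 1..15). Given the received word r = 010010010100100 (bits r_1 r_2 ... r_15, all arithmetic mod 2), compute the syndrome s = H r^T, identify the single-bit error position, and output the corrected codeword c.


s = (1, 0, 0, 0)^T, error position = 8, corrected codeword c = 010010000100100

Compute s = H r^T mod 2 one row at a time:
  s_1 = 1 + 0 + 1 + 0 + 0 + 1 + 0 + 0 = 3 ≡ 1 (mod 2).
  s_2 = 0 + 1 + 0 + 0 + 0 + 1 + 0 + 0 = 2 ≡ 0 (mod 2).
  s_3 = 1 + 0 + 0 + 0 + 1 + 0 + 0 + 0 = 2 ≡ 0 (mod 2).
  s_4 = 0 + 0 + 1 + 0 + 0 + 0 + 1 + 0 = 2 ≡ 0 (mod 2).
s = (1, 0, 0, 0)^T — this equals column 8 of H (binary 1000), so error is at position 8.
Correct: flip bit 8 of r = 010010010100100 to get c = 010010000100100.


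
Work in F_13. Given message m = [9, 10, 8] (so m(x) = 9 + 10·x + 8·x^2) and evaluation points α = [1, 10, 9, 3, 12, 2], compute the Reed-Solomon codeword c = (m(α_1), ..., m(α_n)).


c = [1, 12, 6, 7, 7, 9]

Message polynomial: m(x) = 9 + 10·x + 8·x^2 (mod 13).
For each evaluation point α_i, compute m(α_i) mod 13:
  α_1 = 1: Horner steps 8 → 5 → 1, so m(1) = 1.
  α_2 = 10: Horner steps 8 → 12 → 12, so m(10) = 12.
  α_3 = 9: Horner steps 8 → 4 → 6, so m(9) = 6.
  α_4 = 3: Horner steps 8 → 8 → 7, so m(3) = 7.
  α_5 = 12: Horner steps 8 → 2 → 7, so m(12) = 7.
  α_6 = 2: Horner steps 8 → 0 → 9, so m(2) = 9.
Codeword c = [1, 12, 6, 7, 7, 9] ∈ F_13^6.


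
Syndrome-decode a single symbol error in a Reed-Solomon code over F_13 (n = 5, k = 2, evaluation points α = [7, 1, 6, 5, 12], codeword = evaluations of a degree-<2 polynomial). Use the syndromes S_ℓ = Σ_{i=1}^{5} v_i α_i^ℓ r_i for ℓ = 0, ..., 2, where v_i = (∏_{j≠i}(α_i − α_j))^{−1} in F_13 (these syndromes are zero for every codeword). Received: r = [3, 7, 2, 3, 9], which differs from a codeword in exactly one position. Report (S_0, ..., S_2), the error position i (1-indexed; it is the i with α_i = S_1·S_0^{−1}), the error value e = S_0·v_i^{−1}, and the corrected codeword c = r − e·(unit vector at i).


S = (3, 8, 4), error at position 1, error magnitude e = 2, c = [1, 7, 2, 3, 9].

Step 1: column multipliers v_i = (∏_{j≠i}(α_i − α_j))^{−1} mod 13.
  i = 1 (α = 7): (7−1)(7−6)(7−5)(7−12) = 6·1·2·(−5) = −60 ≡ 5, so v_1 = 5^{−1} = 8 (mod 13).
  i = 2 (α = 1): (1−7)(1−6)(1−5)(1−12) = (−6)·(−5)·(−4)·(−11) = 1320 ≡ 7, so v_2 = 7^{−1} = 2 (mod 13).
  i = 3 (α = 6): (6−7)(6−1)(6−5)(6−12) = (−1)·5·1·(−6) = 30 ≡ 4, so v_3 = 4^{−1} = 10 (mod 13).
  i = 4 (α = 5): (5−7)(5−1)(5−6)(5−12) = (−2)·4·(−1)·(−7) = −56 ≡ 9, so v_4 = 9^{−1} = 3 (mod 13).
  i = 5 (α = 12): (12−7)(12−1)(12−6)(12−5) = 5·11·6·7 = 2310 ≡ 9, so v_5 = 9^{−1} = 3 (mod 13).
  v = [8, 2, 10, 3, 3].
Step 2: syndromes of r = [3, 7, 2, 3, 9] (all sums mod 13).
  S_0 = Σ v_i r_i = 8·3 + 2·7 + 10·2 + 3·3 + 3·9 = 94 ≡ 3.
  S_1 = Σ v_i α_i r_i = 8·7·3 + 2·1·7 + 10·6·2 + 3·5·3 + 3·12·9 = 671 ≡ 8.
  α_i^2 mod 13 = [10, 1, 10, 12, 1].
  S_2 = Σ v_i α_i^2 r_i = 8·10·3 + 2·1·7 + 10·10·2 + 3·12·3 + 3·1·9 = 589 ≡ 4.
  S = (3, 8, 4) ≠ 0, so r is not a codeword (an error is present).
Step 3: locate the error. For a single error e at position i, S_ℓ = v_i·e·α_i^ℓ, so α_err = S_1/S_0.
  S_0^{−1} = 3^{−1} = 9 (mod 13), so α_err = 8·9 = 72 ≡ 7 = α_1. Error position i = 1.
  Consistency check: S_2/S_1 = 4·5 = 20 ≡ 7 = α_err ✓ (single-error assumption holds).
Step 4: error magnitude e = S_0/v_1 = S_0·∏_{j≠1}(α_1 − α_j) = 3·5 = 15 ≡ 2 (mod 13).
Step 5: correct position 1: c_1 = r_1 − e = 3 − 2 ≡ 1 (mod 13). Hence c = [1, 7, 2, 3, 9].
  Check: interpolating c through the α_i gives m(x) = 8 + 12·x (degree < 2) with m(α_i) = c_i for every i, so c is indeed a codeword.


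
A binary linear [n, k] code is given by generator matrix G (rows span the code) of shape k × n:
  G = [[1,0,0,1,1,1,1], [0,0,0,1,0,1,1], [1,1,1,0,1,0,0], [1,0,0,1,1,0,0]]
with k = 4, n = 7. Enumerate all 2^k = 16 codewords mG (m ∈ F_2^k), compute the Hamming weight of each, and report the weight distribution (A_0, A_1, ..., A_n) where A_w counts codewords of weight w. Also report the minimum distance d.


Weight distribution: A_0 = 1, A_1 = 1, A_2 = 3, A_3 = 3, A_4 = 3, A_5 = 3, A_6 = 1, A_7 = 1. Minimum distance d = 1.

Enumerate all 2^4 = 16 messages m ∈ F_2^4.
For each, compute codeword c = mG in F_2^7, then tally its weight.
  m = 0000 → c = 0000000, weight = 0.
  m = 1000 → c = 1001111, weight = 5.
  m = 0100 → c = 0001011, weight = 3.
  m = 1100 → c = 1000100, weight = 2.
  m = 0010 → c = 1110100, weight = 4.
  m = 1010 → c = 0111011, weight = 5.
  m = 0110 → c = 1111111, weight = 7.
  m = 1110 → c = 0110000, weight = 2.
  m = 0001 → c = 1001100, weight = 3.
  m = 1001 → c = 0000011, weight = 2.
  m = 0101 → c = 1000111, weight = 4.
  m = 1101 → c = 0001000, weight = 1.
  m = 0011 → c = 0111000, weight = 3.
  m = 1011 → c = 1110111, weight = 6.
  m = 0111 → c = 0110011, weight = 4.
  m = 1111 → c = 1111100, weight = 5.
Tally weights:
  weight 0: 1 codewords.
  weight 1: 1 codewords.
  weight 2: 3 codewords.
  weight 3: 3 codewords.
  weight 4: 3 codewords.
  weight 5: 3 codewords.
  weight 6: 1 codewords.
  weight 7: 1 codewords.
Minimum distance d = smallest w > 0 with A_w > 0 = 1.
Sanity: Σ A_w = 16 = 2^4 = 16 ✓.


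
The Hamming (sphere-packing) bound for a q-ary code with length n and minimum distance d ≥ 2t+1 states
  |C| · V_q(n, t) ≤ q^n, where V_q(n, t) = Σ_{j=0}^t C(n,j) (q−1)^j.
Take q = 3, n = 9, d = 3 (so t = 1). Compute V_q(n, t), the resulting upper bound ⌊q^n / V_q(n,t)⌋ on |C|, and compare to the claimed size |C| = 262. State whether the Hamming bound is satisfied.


V_q(n, t) = 19, q^n = 19683, Hamming bound = 1035, |C| = 262 ≤ bound (satisfied).

Step 1: Compute V_q(n, t) = Σ_{j=0}^1 C(n, j) (q−1)^j.
  j = 0: C(9,0)·(2)^0 = 1·1 = 1.
  j = 1: C(9,1)·(2)^1 = 9·2 = 18.
  V_q(n, t) = 1 + 18 = 19.
Step 2: q^n = 3^9 = 19683.
Step 3: Hamming bound ⌊q^n / V_q(n,t)⌋ = ⌊19683/19⌋ = 1035.
Step 4: Compare |C| = 262 to 1035: satisfied.
The claimed |C| lies below the Hamming bound.


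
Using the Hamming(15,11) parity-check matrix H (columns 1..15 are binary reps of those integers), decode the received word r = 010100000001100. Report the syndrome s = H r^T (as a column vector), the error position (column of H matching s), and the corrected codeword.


s = (0, 1, 1, 1)^T, error position = 7, corrected codeword c = 010100100001100

Compute s = H r^T mod 2 one row at a time:
  s_1 = 0 + 0 + 0 + 0 + 1 + 1 + 0 + 0 = 2 ≡ 0 (mod 2).
  s_2 = 1 + 0 + 0 + 0 + 1 + 1 + 0 + 0 = 3 ≡ 1 (mod 2).
  s_3 = 1 + 0 + 0 + 0 + 0 + 0 + 0 + 0 = 1 ≡ 1 (mod 2).
  s_4 = 0 + 0 + 0 + 0 + 0 + 0 + 1 + 0 = 1 ≡ 1 (mod 2).
s = (0, 1, 1, 1)^T — this equals column 7 of H (binary 0111), so error is at position 7.
Correct: flip bit 7 of r = 010100000001100 to get c = 010100100001100.


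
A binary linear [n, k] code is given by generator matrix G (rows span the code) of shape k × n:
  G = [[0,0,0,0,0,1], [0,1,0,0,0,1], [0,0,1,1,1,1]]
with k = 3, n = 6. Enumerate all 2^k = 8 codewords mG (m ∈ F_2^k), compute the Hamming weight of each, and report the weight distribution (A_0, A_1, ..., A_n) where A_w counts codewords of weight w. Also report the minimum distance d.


Weight distribution: A_0 = 1, A_1 = 2, A_2 = 1, A_3 = 1, A_4 = 2, A_5 = 1. Minimum distance d = 1.

Enumerate all 2^3 = 8 messages m ∈ F_2^3.
For each, compute codeword c = mG in F_2^6, then tally its weight.
  m = 000 → c = 000000, weight = 0.
  m = 100 → c = 000001, weight = 1.
  m = 010 → c = 010001, weight = 2.
  m = 110 → c = 010000, weight = 1.
  m = 001 → c = 001111, weight = 4.
  m = 101 → c = 001110, weight = 3.
  m = 011 → c = 011110, weight = 4.
  m = 111 → c = 011111, weight = 5.
Tally weights:
  weight 0: 1 codewords.
  weight 1: 2 codewords.
  weight 2: 1 codewords.
  weight 3: 1 codewords.
  weight 4: 2 codewords.
  weight 5: 1 codewords.
Minimum distance d = smallest w > 0 with A_w > 0 = 1.
Sanity: Σ A_w = 8 = 2^3 = 8 ✓.


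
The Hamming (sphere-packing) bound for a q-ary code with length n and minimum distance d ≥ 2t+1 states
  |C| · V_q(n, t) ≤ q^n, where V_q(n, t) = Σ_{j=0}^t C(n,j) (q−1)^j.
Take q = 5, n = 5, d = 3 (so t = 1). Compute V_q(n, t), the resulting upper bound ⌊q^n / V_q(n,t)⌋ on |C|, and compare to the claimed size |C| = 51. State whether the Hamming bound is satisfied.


V_q(n, t) = 21, q^n = 3125, Hamming bound = 148, |C| = 51 ≤ bound (satisfied).

Step 1: Compute V_q(n, t) = Σ_{j=0}^1 C(n, j) (q−1)^j.
  j = 0: C(5,0)·(4)^0 = 1·1 = 1.
  j = 1: C(5,1)·(4)^1 = 5·4 = 20.
  V_q(n, t) = 1 + 20 = 21.
Step 2: q^n = 5^5 = 3125.
Step 3: Hamming bound ⌊q^n / V_q(n,t)⌋ = ⌊3125/21⌋ = 148.
Step 4: Compare |C| = 51 to 148: satisfied.
The claimed |C| lies below the Hamming bound.


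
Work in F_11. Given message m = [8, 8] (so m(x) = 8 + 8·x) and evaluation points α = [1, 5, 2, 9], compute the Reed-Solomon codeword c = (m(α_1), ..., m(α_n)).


c = [5, 4, 2, 3]

Message polynomial: m(x) = 8 + 8·x (mod 11).
For each evaluation point α_i, compute m(α_i) mod 11:
  α_1 = 1: Horner steps 8 → 5, so m(1) = 5.
  α_2 = 5: Horner steps 8 → 4, so m(5) = 4.
  α_3 = 2: Horner steps 8 → 2, so m(2) = 2.
  α_4 = 9: Horner steps 8 → 3, so m(9) = 3.
Codeword c = [5, 4, 2, 3] ∈ F_11^4.


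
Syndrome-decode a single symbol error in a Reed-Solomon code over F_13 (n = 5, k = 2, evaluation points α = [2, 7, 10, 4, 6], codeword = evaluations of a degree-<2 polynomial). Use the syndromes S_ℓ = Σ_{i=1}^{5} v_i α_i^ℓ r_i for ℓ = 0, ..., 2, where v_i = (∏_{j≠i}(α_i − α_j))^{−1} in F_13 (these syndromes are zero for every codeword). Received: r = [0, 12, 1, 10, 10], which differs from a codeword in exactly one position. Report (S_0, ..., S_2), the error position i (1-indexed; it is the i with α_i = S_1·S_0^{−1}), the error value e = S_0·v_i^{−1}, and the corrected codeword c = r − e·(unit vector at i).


S = (7, 3, 5), error at position 5, error magnitude e = 3, c = [0, 12, 1, 10, 7].

Step 1: column multipliers v_i = (∏_{j≠i}(α_i − α_j))^{−1} mod 13.
  i = 1 (α = 2): (2−7)(2−10)(2−4)(2−6) = (−5)·(−8)·(−2)·(−4) = 320 ≡ 8, so v_1 = 8^{−1} = 5 (mod 13).
  i = 2 (α = 7): (7−2)(7−10)(7−4)(7−6) = 5·(−3)·3·1 = −45 ≡ 7, so v_2 = 7^{−1} = 2 (mod 13).
  i = 3 (α = 10): (10−2)(10−7)(10−4)(10−6) = 8·3·6·4 = 576 ≡ 4, so v_3 = 4^{−1} = 10 (mod 13).
  i = 4 (α = 4): (4−2)(4−7)(4−10)(4−6) = 2·(−3)·(−6)·(−2) = −72 ≡ 6, so v_4 = 6^{−1} = 11 (mod 13).
  i = 5 (α = 6): (6−2)(6−7)(6−10)(6−4) = 4·(−1)·(−4)·2 = 32 ≡ 6, so v_5 = 6^{−1} = 11 (mod 13).
  v = [5, 2, 10, 11, 11].
Step 2: syndromes of r = [0, 12, 1, 10, 10] (all sums mod 13).
  S_0 = Σ v_i r_i = 5·0 + 2·12 + 10·1 + 11·10 + 11·10 = 254 ≡ 7.
  S_1 = Σ v_i α_i r_i = 5·2·0 + 2·7·12 + 10·10·1 + 11·4·10 + 11·6·10 = 1368 ≡ 3.
  α_i^2 mod 13 = [4, 10, 9, 3, 10].
  S_2 = Σ v_i α_i^2 r_i = 5·4·0 + 2·10·12 + 10·9·1 + 11·3·10 + 11·10·10 = 1760 ≡ 5.
  S = (7, 3, 5) ≠ 0, so r is not a codeword (an error is present).
Step 3: locate the error. For a single error e at position i, S_ℓ = v_i·e·α_i^ℓ, so α_err = S_1/S_0.
  S_0^{−1} = 7^{−1} = 2 (mod 13), so α_err = 3·2 = 6 ≡ 6 = α_5. Error position i = 5.
  Consistency check: S_2/S_1 = 5·9 = 45 ≡ 6 = α_err ✓ (single-error assumption holds).
Step 4: error magnitude e = S_0/v_5 = S_0·∏_{j≠5}(α_5 − α_j) = 7·6 = 42 ≡ 3 (mod 13).
Step 5: correct position 5: c_5 = r_5 − e = 10 − 3 ≡ 7 (mod 13). Hence c = [0, 12, 1, 10, 7].
  Check: interpolating c through the α_i gives m(x) = 3 + 5·x (degree < 2) with m(α_i) = c_i for every i, so c is indeed a codeword.


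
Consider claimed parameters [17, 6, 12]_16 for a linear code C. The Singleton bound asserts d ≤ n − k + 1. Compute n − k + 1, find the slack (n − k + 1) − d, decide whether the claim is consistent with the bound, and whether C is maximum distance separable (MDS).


Singleton RHS = n − k + 1 = 12, slack = 0, bound satisfied, MDS.

Singleton bound: d ≤ n − k + 1.
Here n = 17, k = 6, so n − k + 1 = 12.
Given d = 12, check d ≤ 12: YES.
Slack = (n − k + 1) − d = 0.
The code is MDS (slack = 0).
Description: the claimed parameters are [17, 6, 12]_16; such a code would be MDS (meets Singleton bound).


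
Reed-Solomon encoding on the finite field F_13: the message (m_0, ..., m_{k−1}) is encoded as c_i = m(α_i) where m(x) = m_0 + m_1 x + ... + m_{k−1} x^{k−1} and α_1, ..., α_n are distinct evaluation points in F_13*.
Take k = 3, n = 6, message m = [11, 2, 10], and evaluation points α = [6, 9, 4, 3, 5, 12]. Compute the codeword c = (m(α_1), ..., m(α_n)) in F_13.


c = [6, 7, 10, 3, 11, 6]

Message polynomial: m(x) = 11 + 2·x + 10·x^2 (mod 13).
For each evaluation point α_i, compute m(α_i) mod 13:
  α_1 = 6: Horner steps 10 → 10 → 6, so m(6) = 6.
  α_2 = 9: Horner steps 10 → 1 → 7, so m(9) = 7.
  α_3 = 4: Horner steps 10 → 3 → 10, so m(4) = 10.
  α_4 = 3: Horner steps 10 → 6 → 3, so m(3) = 3.
  α_5 = 5: Horner steps 10 → 0 → 11, so m(5) = 11.
  α_6 = 12: Horner steps 10 → 5 → 6, so m(12) = 6.
Codeword c = [6, 7, 10, 3, 11, 6] ∈ F_13^6.


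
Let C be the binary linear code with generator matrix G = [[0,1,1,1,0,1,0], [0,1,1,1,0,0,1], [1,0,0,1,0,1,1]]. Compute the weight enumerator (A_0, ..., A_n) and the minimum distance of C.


Weight distribution: A_0 = 1, A_2 = 2, A_4 = 5. Minimum distance d = 2.

Enumerate all 2^3 = 8 messages m ∈ F_2^3.
For each, compute codeword c = mG in F_2^7, then tally its weight.
  m = 000 → c = 0000000, weight = 0.
  m = 100 → c = 0111010, weight = 4.
  m = 010 → c = 0111001, weight = 4.
  m = 110 → c = 0000011, weight = 2.
  m = 001 → c = 1001011, weight = 4.
  m = 101 → c = 1110001, weight = 4.
  m = 011 → c = 1110010, weight = 4.
  m = 111 → c = 1001000, weight = 2.
Tally weights:
  weight 0: 1 codewords.
  weight 2: 2 codewords.
  weight 4: 5 codewords.
Minimum distance d = smallest w > 0 with A_w > 0 = 2.
Sanity: Σ A_w = 8 = 2^3 = 8 ✓.


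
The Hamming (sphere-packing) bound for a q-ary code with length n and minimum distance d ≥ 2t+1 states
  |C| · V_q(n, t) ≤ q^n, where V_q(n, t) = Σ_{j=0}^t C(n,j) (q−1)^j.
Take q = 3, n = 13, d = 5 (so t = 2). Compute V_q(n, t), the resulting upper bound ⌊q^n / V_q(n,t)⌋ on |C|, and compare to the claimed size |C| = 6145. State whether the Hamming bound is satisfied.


V_q(n, t) = 339, q^n = 1594323, Hamming bound = 4703, |C| = 6145 > bound (violated).

Step 1: Compute V_q(n, t) = Σ_{j=0}^2 C(n, j) (q−1)^j.
  j = 0: C(13,0)·(2)^0 = 1·1 = 1.
  j = 1: C(13,1)·(2)^1 = 13·2 = 26.
  j = 2: C(13,2)·(2)^2 = 78·4 = 312.
  V_q(n, t) = 1 + 26 + 312 = 339.
Step 2: q^n = 3^13 = 1594323.
Step 3: Hamming bound ⌊q^n / V_q(n,t)⌋ = ⌊1594323/339⌋ = 4703.
Step 4: Compare |C| = 6145 to 4703: violated.
The claimed |C| lies above the Hamming bound, so no 3-ary code of length 13 with d ≥ 5 can have 6145 codewords.


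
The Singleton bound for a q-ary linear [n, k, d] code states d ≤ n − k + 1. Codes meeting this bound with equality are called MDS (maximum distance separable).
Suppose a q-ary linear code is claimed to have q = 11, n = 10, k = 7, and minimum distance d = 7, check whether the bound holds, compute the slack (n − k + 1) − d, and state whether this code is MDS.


Singleton RHS = n − k + 1 = 4, slack = -3, bound violated (no such code; not MDS).

Singleton bound: d ≤ n − k + 1.
Here n = 10, k = 7, so n − k + 1 = 4.
Given d = 7, check d ≤ 4: NO.
Slack = (n − k + 1) − d = -3.
The slack is negative: d = 7 exceeds n − k + 1 = 4 by 3, so the Singleton bound is violated and no linear [10, 7, 7]_11 code can exist. In particular it is not MDS (MDS requires d = n − k + 1 exactly).
Description: the claimed parameters are [10, 7, 7]_11; such a code would be impossible (violates the Singleton bound).
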